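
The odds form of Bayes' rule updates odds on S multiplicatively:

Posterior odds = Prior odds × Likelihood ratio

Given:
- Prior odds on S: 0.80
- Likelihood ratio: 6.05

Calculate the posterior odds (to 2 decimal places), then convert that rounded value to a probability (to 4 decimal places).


Step 1: Calculate posterior odds
Posterior odds = Prior odds × LR
               = 0.80 × 6.05
               = 4.84

Step 2: Convert to probability
P(S|E) = Posterior odds / (1 + Posterior odds)
       = 4.84 / (1 + 4.84)
       = 4.84 / 5.84
       = 0.8288

The evidence increased P(S) from 0.4444 to 0.8288.


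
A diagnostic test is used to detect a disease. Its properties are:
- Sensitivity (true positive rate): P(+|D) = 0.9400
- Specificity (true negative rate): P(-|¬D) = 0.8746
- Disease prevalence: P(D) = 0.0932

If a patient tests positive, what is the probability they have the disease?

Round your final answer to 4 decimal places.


Let D = has disease, + = positive test

Given:
- P(D) = 0.0932 (prevalence)
- P(+|D) = 0.9400 (sensitivity)
- P(-|¬D) = 0.8746 (specificity)
- P(+|¬D) = 0.1254 (false positive rate = 1 - specificity)

Step 1: Find P(+)
P(+) = P(+|D)P(D) + P(+|¬D)P(¬D)
     = 0.9400 × 0.0932 + 0.1254 × 0.9068
     = 0.08760800 + 0.11371272
     = 0.20132072

Step 2: Apply Bayes' theorem for P(D|+)
P(D|+) = P(+|D)P(D) / P(+)
       = 0.08760800 / 0.20132072
       = 0.4352


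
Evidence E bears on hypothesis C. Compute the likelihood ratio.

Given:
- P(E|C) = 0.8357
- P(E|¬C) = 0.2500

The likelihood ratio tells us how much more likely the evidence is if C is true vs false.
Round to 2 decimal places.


Likelihood Ratio (LR) = P(E|C) / P(E|¬C)

LR = 0.8357 / 0.2500
   = 3.34

The evidence is 3.34 times more likely if C is true than if C is false.
Because LR exceeds 1, E is evidence for C.


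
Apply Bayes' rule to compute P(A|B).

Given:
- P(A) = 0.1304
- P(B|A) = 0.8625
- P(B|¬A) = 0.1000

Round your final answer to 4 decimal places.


Bayes' theorem: P(A|B) = P(B|A) × P(A) / P(B)

Step 1: Calculate P(B) using law of total probability
P(B) = P(B|A)P(A) + P(B|¬A)P(¬A)
     = 0.8625 × 0.1304 + 0.1000 × 0.8696
     = 0.11247000 + 0.08696000
     = 0.19943000

Step 2: Apply Bayes' theorem
P(A|B) = P(B|A) × P(A) / P(B)
       = 0.11247000 / 0.19943000
       = 0.5640


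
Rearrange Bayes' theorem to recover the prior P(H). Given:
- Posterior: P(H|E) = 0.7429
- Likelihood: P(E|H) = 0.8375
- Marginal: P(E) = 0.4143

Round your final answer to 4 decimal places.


From Bayes' theorem: P(H|E) = P(E|H) × P(H) / P(E)

Rearranging for P(H):
P(H) = P(H|E) × P(E) / P(E|H)
     = 0.7429 × 0.4143 / 0.8375
     = 0.30778347 / 0.8375
     = 0.3675


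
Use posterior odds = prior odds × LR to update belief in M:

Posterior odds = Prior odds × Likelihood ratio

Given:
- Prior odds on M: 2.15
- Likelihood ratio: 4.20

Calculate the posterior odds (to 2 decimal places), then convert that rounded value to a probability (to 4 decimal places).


Step 1: Calculate posterior odds
Posterior odds = Prior odds × LR
               = 2.15 × 4.20
               = 9.03

Step 2: Convert to probability
P(M|E) = Posterior odds / (1 + Posterior odds)
       = 9.03 / (1 + 9.03)
       = 9.03 / 10.03
       = 0.9003

The evidence increased P(M) from 0.6825 to 0.9003.


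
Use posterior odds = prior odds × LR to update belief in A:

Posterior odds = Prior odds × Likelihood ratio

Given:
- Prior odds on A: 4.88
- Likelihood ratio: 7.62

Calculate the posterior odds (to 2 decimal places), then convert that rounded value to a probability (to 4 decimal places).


Step 1: Calculate posterior odds
Posterior odds = Prior odds × LR
               = 4.88 × 7.62
               = 37.19

Step 2: Convert to probability
P(A|E) = Posterior odds / (1 + Posterior odds)
       = 37.19 / (1 + 37.19)
       = 37.19 / 38.19
       = 0.9738

The evidence increased P(A) from 0.8299 to 0.9738.


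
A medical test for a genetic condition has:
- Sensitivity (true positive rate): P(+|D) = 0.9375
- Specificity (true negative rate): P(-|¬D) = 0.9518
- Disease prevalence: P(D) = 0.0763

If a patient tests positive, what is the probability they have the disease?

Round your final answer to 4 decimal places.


Let D = has disease, + = positive test

Given:
- P(D) = 0.0763 (prevalence)
- P(+|D) = 0.9375 (sensitivity)
- P(-|¬D) = 0.9518 (specificity)
- P(+|¬D) = 0.0482 (false positive rate = 1 - specificity)

Step 1: Find P(+)
P(+) = P(+|D)P(D) + P(+|¬D)P(¬D)
     = 0.9375 × 0.0763 + 0.0482 × 0.9237
     = 0.07153125 + 0.04452234
     = 0.11605359

Step 2: Apply Bayes' theorem for P(D|+)
P(D|+) = P(+|D)P(D) / P(+)
       = 0.07153125 / 0.11605359
       = 0.6164


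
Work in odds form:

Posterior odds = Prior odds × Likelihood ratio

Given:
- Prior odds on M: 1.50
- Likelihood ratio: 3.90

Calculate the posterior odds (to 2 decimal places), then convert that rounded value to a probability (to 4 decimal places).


Step 1: Calculate posterior odds
Posterior odds = Prior odds × LR
               = 1.50 × 3.90
               = 5.85

Step 2: Convert to probability
P(M|E) = Posterior odds / (1 + Posterior odds)
       = 5.85 / (1 + 5.85)
       = 5.85 / 6.85
       = 0.8540

The evidence increased P(M) from 0.6000 to 0.8540.


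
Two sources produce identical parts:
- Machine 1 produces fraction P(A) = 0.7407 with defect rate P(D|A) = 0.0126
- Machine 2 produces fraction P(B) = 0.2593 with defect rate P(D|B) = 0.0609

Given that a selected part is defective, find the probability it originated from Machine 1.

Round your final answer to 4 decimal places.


Let A = from Machine 1, D = defective

Given:
- P(A) = 0.7407, P(B) = 0.2593
- P(D|A) = 0.0126, P(D|B) = 0.0609

Step 1: Find P(D)
P(D) = P(D|A)P(A) + P(D|B)P(B)
     = 0.0126 × 0.7407 + 0.0609 × 0.2593
     = 0.00933282 + 0.01579137
     = 0.02512419

Step 2: Apply Bayes' theorem
P(A|D) = P(D|A)P(A) / P(D)
       = 0.00933282 / 0.02512419
       = 0.3715


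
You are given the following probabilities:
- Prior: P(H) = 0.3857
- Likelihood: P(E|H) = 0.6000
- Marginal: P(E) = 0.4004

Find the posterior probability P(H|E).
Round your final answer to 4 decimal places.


Using Bayes' theorem:

P(H|E) = P(E|H) × P(H) / P(E)
       = 0.6000 × 0.3857 / 0.4004
       = 0.23142000 / 0.4004
       = 0.5780

The evidence strengthens our belief in H.
Prior: 0.3857 → Posterior: 0.5780


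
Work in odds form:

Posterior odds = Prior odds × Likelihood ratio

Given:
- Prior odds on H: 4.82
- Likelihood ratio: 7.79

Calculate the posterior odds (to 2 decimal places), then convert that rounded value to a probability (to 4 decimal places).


Step 1: Calculate posterior odds
Posterior odds = Prior odds × LR
               = 4.82 × 7.79
               = 37.55

Step 2: Convert to probability
P(H|E) = Posterior odds / (1 + Posterior odds)
       = 37.55 / (1 + 37.55)
       = 37.55 / 38.55
       = 0.9741

The evidence increased P(H) from 0.8282 to 0.9741.


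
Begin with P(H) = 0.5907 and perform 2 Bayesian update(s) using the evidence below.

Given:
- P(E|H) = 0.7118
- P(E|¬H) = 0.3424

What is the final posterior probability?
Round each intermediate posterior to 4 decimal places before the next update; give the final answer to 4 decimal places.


Sequential Bayesian updating:

Initial prior: P(H) = 0.5907

Update 1:
  P(E) = 0.7118 × 0.5907 + 0.3424 × 0.4093 = 0.42046026 + 0.14014432 = 0.56060458
  P(H|E) = 0.42046026 / 0.56060458 = 0.7500

Update 2:
  P(E) = 0.7118 × 0.7500 + 0.3424 × 0.2500 = 0.53385000 + 0.08560000 = 0.61945000
  P(H|E) = 0.53385000 / 0.61945000 = 0.8618

Final posterior: 0.8618


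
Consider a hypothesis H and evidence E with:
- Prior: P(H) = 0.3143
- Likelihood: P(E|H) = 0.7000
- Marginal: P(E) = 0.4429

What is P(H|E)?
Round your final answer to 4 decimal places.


Using Bayes' theorem:

P(H|E) = P(E|H) × P(H) / P(E)
       = 0.7000 × 0.3143 / 0.4429
       = 0.22001000 / 0.4429
       = 0.4967

The evidence strengthens our belief in H.
Prior: 0.3143 → Posterior: 0.4967


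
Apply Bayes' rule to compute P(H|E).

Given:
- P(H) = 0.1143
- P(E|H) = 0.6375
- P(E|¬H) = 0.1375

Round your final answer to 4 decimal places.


Bayes' theorem: P(H|E) = P(E|H) × P(H) / P(E)

Step 1: Calculate P(E) using law of total probability
P(E) = P(E|H)P(H) + P(E|¬H)P(¬H)
     = 0.6375 × 0.1143 + 0.1375 × 0.8857
     = 0.07286625 + 0.12178375
     = 0.19465000

Step 2: Apply Bayes' theorem
P(H|E) = P(E|H) × P(H) / P(E)
       = 0.07286625 / 0.19465000
       = 0.3743


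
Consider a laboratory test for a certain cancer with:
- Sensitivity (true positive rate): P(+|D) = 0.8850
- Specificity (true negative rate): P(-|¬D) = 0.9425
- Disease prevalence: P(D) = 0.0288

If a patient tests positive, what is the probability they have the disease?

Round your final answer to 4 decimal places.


Let D = has disease, + = positive test

Given:
- P(D) = 0.0288 (prevalence)
- P(+|D) = 0.8850 (sensitivity)
- P(-|¬D) = 0.9425 (specificity)
- P(+|¬D) = 0.0575 (false positive rate = 1 - specificity)

Step 1: Find P(+)
P(+) = P(+|D)P(D) + P(+|¬D)P(¬D)
     = 0.8850 × 0.0288 + 0.0575 × 0.9712
     = 0.02548800 + 0.05584400
     = 0.08133200

Step 2: Apply Bayes' theorem for P(D|+)
P(D|+) = P(+|D)P(D) / P(+)
       = 0.02548800 / 0.08133200
       = 0.3134


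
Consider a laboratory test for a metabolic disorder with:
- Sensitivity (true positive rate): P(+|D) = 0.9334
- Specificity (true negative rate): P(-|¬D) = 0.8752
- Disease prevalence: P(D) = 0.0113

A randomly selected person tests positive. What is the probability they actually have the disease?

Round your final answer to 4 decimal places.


Let D = has disease, + = positive test

Given:
- P(D) = 0.0113 (prevalence)
- P(+|D) = 0.9334 (sensitivity)
- P(-|¬D) = 0.8752 (specificity)
- P(+|¬D) = 0.1248 (false positive rate = 1 - specificity)

Step 1: Find P(+)
P(+) = P(+|D)P(D) + P(+|¬D)P(¬D)
     = 0.9334 × 0.0113 + 0.1248 × 0.9887
     = 0.01054742 + 0.12338976
     = 0.13393718

Step 2: Apply Bayes' theorem for P(D|+)
P(D|+) = P(+|D)P(D) / P(+)
       = 0.01054742 / 0.13393718
       = 0.0787


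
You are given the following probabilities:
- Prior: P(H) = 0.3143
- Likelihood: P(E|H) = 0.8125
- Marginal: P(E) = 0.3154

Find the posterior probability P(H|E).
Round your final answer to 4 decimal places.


Using Bayes' theorem:

P(H|E) = P(E|H) × P(H) / P(E)
       = 0.8125 × 0.3143 / 0.3154
       = 0.25536875 / 0.3154
       = 0.8097

The evidence strengthens our belief in H.
Prior: 0.3143 → Posterior: 0.8097


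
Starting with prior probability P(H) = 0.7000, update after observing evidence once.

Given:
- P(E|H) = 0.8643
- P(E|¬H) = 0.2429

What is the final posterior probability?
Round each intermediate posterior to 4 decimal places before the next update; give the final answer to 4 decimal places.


Sequential Bayesian updating:

Initial prior: P(H) = 0.7000

Update 1:
  P(E) = 0.8643 × 0.7000 + 0.2429 × 0.3000 = 0.60501000 + 0.07287000 = 0.67788000
  P(H|E) = 0.60501000 / 0.67788000 = 0.8925

Final posterior: 0.8925


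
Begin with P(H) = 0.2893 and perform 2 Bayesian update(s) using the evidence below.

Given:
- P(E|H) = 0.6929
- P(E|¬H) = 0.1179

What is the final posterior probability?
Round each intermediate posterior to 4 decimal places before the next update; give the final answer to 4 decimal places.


Sequential Bayesian updating:

Initial prior: P(H) = 0.2893

Update 1:
  P(E) = 0.6929 × 0.2893 + 0.1179 × 0.7107 = 0.20045597 + 0.08379153 = 0.28424750
  P(H|E) = 0.20045597 / 0.28424750 = 0.7052

Update 2:
  P(E) = 0.6929 × 0.7052 + 0.1179 × 0.2948 = 0.48863308 + 0.03475692 = 0.52339000
  P(H|E) = 0.48863308 / 0.52339000 = 0.9336

Final posterior: 0.9336


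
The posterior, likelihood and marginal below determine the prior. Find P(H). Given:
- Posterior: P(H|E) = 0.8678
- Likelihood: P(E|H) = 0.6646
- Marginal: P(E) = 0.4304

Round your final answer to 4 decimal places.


From Bayes' theorem: P(H|E) = P(E|H) × P(H) / P(E)

Rearranging for P(H):
P(H) = P(H|E) × P(E) / P(E|H)
     = 0.8678 × 0.4304 / 0.6646
     = 0.37350112 / 0.6646
     = 0.5620


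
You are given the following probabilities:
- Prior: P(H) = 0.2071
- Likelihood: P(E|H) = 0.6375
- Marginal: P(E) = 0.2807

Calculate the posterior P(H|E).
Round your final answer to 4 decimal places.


Using Bayes' theorem:

P(H|E) = P(E|H) × P(H) / P(E)
       = 0.6375 × 0.2071 / 0.2807
       = 0.13202625 / 0.2807
       = 0.4703

The evidence strengthens our belief in H.
Prior: 0.2071 → Posterior: 0.4703


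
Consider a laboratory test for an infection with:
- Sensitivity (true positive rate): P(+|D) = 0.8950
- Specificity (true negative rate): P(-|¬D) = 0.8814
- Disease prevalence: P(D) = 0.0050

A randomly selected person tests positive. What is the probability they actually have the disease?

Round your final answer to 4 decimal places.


Let D = has disease, + = positive test

Given:
- P(D) = 0.0050 (prevalence)
- P(+|D) = 0.8950 (sensitivity)
- P(-|¬D) = 0.8814 (specificity)
- P(+|¬D) = 0.1186 (false positive rate = 1 - specificity)

Step 1: Find P(+)
P(+) = P(+|D)P(D) + P(+|¬D)P(¬D)
     = 0.8950 × 0.0050 + 0.1186 × 0.9950
     = 0.00447500 + 0.11800700
     = 0.12248200

Step 2: Apply Bayes' theorem for P(D|+)
P(D|+) = P(+|D)P(D) / P(+)
       = 0.00447500 / 0.12248200
       = 0.0365


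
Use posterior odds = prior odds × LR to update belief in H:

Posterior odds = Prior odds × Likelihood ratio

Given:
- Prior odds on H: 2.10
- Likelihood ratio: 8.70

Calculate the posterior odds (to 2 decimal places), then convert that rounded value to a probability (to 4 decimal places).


Step 1: Calculate posterior odds
Posterior odds = Prior odds × LR
               = 2.10 × 8.70
               = 18.27

Step 2: Convert to probability
P(H|E) = Posterior odds / (1 + Posterior odds)
       = 18.27 / (1 + 18.27)
       = 18.27 / 19.27
       = 0.9481

The evidence increased P(H) from 0.6774 to 0.9481.


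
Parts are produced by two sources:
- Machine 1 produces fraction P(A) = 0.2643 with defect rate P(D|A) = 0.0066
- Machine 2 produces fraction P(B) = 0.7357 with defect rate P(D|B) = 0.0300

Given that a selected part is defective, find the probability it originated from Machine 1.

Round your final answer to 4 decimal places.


Let A = from Machine 1, D = defective

Given:
- P(A) = 0.2643, P(B) = 0.7357
- P(D|A) = 0.0066, P(D|B) = 0.0300

Step 1: Find P(D)
P(D) = P(D|A)P(A) + P(D|B)P(B)
     = 0.0066 × 0.2643 + 0.0300 × 0.7357
     = 0.00174438 + 0.02207100
     = 0.02381538

Step 2: Apply Bayes' theorem
P(A|D) = P(D|A)P(A) / P(D)
       = 0.00174438 / 0.02381538
       = 0.0732


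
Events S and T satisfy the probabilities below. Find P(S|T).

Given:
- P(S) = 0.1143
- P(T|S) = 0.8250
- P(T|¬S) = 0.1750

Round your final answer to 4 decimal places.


Bayes' theorem: P(S|T) = P(T|S) × P(S) / P(T)

Step 1: Calculate P(T) using law of total probability
P(T) = P(T|S)P(S) + P(T|¬S)P(¬S)
     = 0.8250 × 0.1143 + 0.1750 × 0.8857
     = 0.09429750 + 0.15499750
     = 0.24929500

Step 2: Apply Bayes' theorem
P(S|T) = P(T|S) × P(S) / P(T)
       = 0.09429750 / 0.24929500
       = 0.3783


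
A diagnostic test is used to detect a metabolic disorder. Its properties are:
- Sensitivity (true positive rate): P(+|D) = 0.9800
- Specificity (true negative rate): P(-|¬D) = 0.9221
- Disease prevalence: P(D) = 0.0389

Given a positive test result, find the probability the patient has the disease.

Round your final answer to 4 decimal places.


Let D = has disease, + = positive test

Given:
- P(D) = 0.0389 (prevalence)
- P(+|D) = 0.9800 (sensitivity)
- P(-|¬D) = 0.9221 (specificity)
- P(+|¬D) = 0.0779 (false positive rate = 1 - specificity)

Step 1: Find P(+)
P(+) = P(+|D)P(D) + P(+|¬D)P(¬D)
     = 0.9800 × 0.0389 + 0.0779 × 0.9611
     = 0.03812200 + 0.07486969
     = 0.11299169

Step 2: Apply Bayes' theorem for P(D|+)
P(D|+) = P(+|D)P(D) / P(+)
       = 0.03812200 / 0.11299169
       = 0.3374


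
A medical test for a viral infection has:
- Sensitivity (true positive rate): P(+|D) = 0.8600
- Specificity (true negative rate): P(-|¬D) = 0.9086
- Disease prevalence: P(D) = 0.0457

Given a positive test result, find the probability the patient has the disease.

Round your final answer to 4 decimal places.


Let D = has disease, + = positive test

Given:
- P(D) = 0.0457 (prevalence)
- P(+|D) = 0.8600 (sensitivity)
- P(-|¬D) = 0.9086 (specificity)
- P(+|¬D) = 0.0914 (false positive rate = 1 - specificity)

Step 1: Find P(+)
P(+) = P(+|D)P(D) + P(+|¬D)P(¬D)
     = 0.8600 × 0.0457 + 0.0914 × 0.9543
     = 0.03930200 + 0.08722302
     = 0.12652502

Step 2: Apply Bayes' theorem for P(D|+)
P(D|+) = P(+|D)P(D) / P(+)
       = 0.03930200 / 0.12652502
       = 0.3106


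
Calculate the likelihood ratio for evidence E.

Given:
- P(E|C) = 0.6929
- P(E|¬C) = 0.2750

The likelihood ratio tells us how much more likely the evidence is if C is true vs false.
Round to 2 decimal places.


Likelihood Ratio (LR) = P(E|C) / P(E|¬C)

LR = 0.6929 / 0.2750
   = 2.52

The evidence is 2.52 times more likely if C is true than if C is false.
Because LR exceeds 1, E is evidence for C.


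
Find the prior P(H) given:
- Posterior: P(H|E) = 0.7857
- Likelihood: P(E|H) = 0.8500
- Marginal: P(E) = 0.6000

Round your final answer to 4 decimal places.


From Bayes' theorem: P(H|E) = P(E|H) × P(H) / P(E)

Rearranging for P(H):
P(H) = P(H|E) × P(E) / P(E|H)
     = 0.7857 × 0.6000 / 0.8500
     = 0.47142000 / 0.8500
     = 0.5546


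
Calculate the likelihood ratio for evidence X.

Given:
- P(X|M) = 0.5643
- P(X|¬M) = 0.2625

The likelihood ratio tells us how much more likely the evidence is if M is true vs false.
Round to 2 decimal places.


Likelihood Ratio (LR) = P(X|M) / P(X|¬M)

LR = 0.5643 / 0.2625
   = 2.15

The evidence is 2.15 times more likely if M is true than if M is false.
Because LR exceeds 1, X is evidence for M.


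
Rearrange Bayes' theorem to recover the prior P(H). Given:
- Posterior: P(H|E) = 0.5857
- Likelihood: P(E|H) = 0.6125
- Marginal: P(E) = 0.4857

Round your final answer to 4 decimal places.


From Bayes' theorem: P(H|E) = P(E|H) × P(H) / P(E)

Rearranging for P(H):
P(H) = P(H|E) × P(E) / P(E|H)
     = 0.5857 × 0.4857 / 0.6125
     = 0.28447449 / 0.6125
     = 0.4644


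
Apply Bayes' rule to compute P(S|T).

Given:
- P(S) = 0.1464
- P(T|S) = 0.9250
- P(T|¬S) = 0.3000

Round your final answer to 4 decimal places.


Bayes' theorem: P(S|T) = P(T|S) × P(S) / P(T)

Step 1: Calculate P(T) using law of total probability
P(T) = P(T|S)P(S) + P(T|¬S)P(¬S)
     = 0.9250 × 0.1464 + 0.3000 × 0.8536
     = 0.13542000 + 0.25608000
     = 0.39150000

Step 2: Apply Bayes' theorem
P(S|T) = P(T|S) × P(S) / P(T)
       = 0.13542000 / 0.39150000
       = 0.3459


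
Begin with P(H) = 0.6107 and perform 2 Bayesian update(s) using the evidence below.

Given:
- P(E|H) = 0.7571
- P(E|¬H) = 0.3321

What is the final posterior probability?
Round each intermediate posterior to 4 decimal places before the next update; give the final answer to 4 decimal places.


Sequential Bayesian updating:

Initial prior: P(H) = 0.6107

Update 1:
  P(E) = 0.7571 × 0.6107 + 0.3321 × 0.3893 = 0.46236097 + 0.12928653 = 0.59164750
  P(H|E) = 0.46236097 / 0.59164750 = 0.7815

Update 2:
  P(E) = 0.7571 × 0.7815 + 0.3321 × 0.2185 = 0.59167365 + 0.07256385 = 0.66423750
  P(H|E) = 0.59167365 / 0.66423750 = 0.8908

Final posterior: 0.8908


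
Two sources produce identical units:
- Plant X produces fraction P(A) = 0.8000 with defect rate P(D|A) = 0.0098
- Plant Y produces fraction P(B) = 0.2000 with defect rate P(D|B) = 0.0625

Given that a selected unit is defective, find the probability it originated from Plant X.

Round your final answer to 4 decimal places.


Let A = from Plant X, D = defective

Given:
- P(A) = 0.8000, P(B) = 0.2000
- P(D|A) = 0.0098, P(D|B) = 0.0625

Step 1: Find P(D)
P(D) = P(D|A)P(A) + P(D|B)P(B)
     = 0.0098 × 0.8000 + 0.0625 × 0.2000
     = 0.00784000 + 0.01250000
     = 0.02034000

Step 2: Apply Bayes' theorem
P(A|D) = P(D|A)P(A) / P(D)
       = 0.00784000 / 0.02034000
       = 0.3854


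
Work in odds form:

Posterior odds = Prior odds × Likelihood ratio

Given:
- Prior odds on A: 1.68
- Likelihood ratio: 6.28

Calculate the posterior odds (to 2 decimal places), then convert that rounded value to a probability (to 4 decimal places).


Step 1: Calculate posterior odds
Posterior odds = Prior odds × LR
               = 1.68 × 6.28
               = 10.55

Step 2: Convert to probability
P(A|E) = Posterior odds / (1 + Posterior odds)
       = 10.55 / (1 + 10.55)
       = 10.55 / 11.55
       = 0.9134

The evidence increased P(A) from 0.6269 to 0.9134.


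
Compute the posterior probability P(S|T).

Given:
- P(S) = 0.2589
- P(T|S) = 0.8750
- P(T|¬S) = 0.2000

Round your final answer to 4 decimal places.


Bayes' theorem: P(S|T) = P(T|S) × P(S) / P(T)

Step 1: Calculate P(T) using law of total probability
P(T) = P(T|S)P(S) + P(T|¬S)P(¬S)
     = 0.8750 × 0.2589 + 0.2000 × 0.7411
     = 0.22653750 + 0.14822000
     = 0.37475750

Step 2: Apply Bayes' theorem
P(S|T) = P(T|S) × P(S) / P(T)
       = 0.22653750 / 0.37475750
       = 0.6045


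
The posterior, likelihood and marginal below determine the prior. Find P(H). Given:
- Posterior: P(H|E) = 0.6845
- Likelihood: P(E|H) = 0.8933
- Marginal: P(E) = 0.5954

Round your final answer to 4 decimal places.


From Bayes' theorem: P(H|E) = P(E|H) × P(H) / P(E)

Rearranging for P(H):
P(H) = P(H|E) × P(E) / P(E|H)
     = 0.6845 × 0.5954 / 0.8933
     = 0.40755130 / 0.8933
     = 0.4562


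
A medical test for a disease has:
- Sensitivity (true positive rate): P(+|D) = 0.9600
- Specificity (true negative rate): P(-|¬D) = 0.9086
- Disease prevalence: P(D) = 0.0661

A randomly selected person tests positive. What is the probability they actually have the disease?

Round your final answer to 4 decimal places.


Let D = has disease, + = positive test

Given:
- P(D) = 0.0661 (prevalence)
- P(+|D) = 0.9600 (sensitivity)
- P(-|¬D) = 0.9086 (specificity)
- P(+|¬D) = 0.0914 (false positive rate = 1 - specificity)

Step 1: Find P(+)
P(+) = P(+|D)P(D) + P(+|¬D)P(¬D)
     = 0.9600 × 0.0661 + 0.0914 × 0.9339
     = 0.06345600 + 0.08535846
     = 0.14881446

Step 2: Apply Bayes' theorem for P(D|+)
P(D|+) = P(+|D)P(D) / P(+)
       = 0.06345600 / 0.14881446
       = 0.4264


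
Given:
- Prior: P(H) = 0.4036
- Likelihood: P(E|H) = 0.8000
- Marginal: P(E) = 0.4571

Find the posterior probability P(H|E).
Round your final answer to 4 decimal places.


Using Bayes' theorem:

P(H|E) = P(E|H) × P(H) / P(E)
       = 0.8000 × 0.4036 / 0.4571
       = 0.32288000 / 0.4571
       = 0.7064

The evidence strengthens our belief in H.
Prior: 0.4036 → Posterior: 0.7064


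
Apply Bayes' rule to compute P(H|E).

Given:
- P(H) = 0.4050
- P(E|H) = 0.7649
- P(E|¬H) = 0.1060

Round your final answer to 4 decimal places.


Bayes' theorem: P(H|E) = P(E|H) × P(H) / P(E)

Step 1: Calculate P(E) using law of total probability
P(E) = P(E|H)P(H) + P(E|¬H)P(¬H)
     = 0.7649 × 0.4050 + 0.1060 × 0.5950
     = 0.30978450 + 0.06307000
     = 0.37285450

Step 2: Apply Bayes' theorem
P(H|E) = P(E|H) × P(H) / P(E)
       = 0.30978450 / 0.37285450
       = 0.8308


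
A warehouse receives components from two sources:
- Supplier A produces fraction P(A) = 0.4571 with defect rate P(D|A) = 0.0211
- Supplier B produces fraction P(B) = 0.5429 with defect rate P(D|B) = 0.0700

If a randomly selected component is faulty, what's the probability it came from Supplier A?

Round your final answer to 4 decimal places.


Let A = from Supplier A, D = faulty

Given:
- P(A) = 0.4571, P(B) = 0.5429
- P(D|A) = 0.0211, P(D|B) = 0.0700

Step 1: Find P(D)
P(D) = P(D|A)P(A) + P(D|B)P(B)
     = 0.0211 × 0.4571 + 0.0700 × 0.5429
     = 0.00964481 + 0.03800300
     = 0.04764781

Step 2: Apply Bayes' theorem
P(A|D) = P(D|A)P(A) / P(D)
       = 0.00964481 / 0.04764781
       = 0.2024


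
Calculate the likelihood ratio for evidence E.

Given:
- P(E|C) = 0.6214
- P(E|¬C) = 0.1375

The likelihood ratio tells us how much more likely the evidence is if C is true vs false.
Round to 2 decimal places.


Likelihood Ratio (LR) = P(E|C) / P(E|¬C)

LR = 0.6214 / 0.1375
   = 4.52

The evidence is 4.52 times more likely if C is true than if C is false.
Because LR exceeds 1, E is evidence for C.


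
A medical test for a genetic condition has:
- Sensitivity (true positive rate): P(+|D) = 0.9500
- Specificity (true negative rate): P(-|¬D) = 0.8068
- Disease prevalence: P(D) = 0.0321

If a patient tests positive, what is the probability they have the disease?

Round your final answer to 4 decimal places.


Let D = has disease, + = positive test

Given:
- P(D) = 0.0321 (prevalence)
- P(+|D) = 0.9500 (sensitivity)
- P(-|¬D) = 0.8068 (specificity)
- P(+|¬D) = 0.1932 (false positive rate = 1 - specificity)

Step 1: Find P(+)
P(+) = P(+|D)P(D) + P(+|¬D)P(¬D)
     = 0.9500 × 0.0321 + 0.1932 × 0.9679
     = 0.03049500 + 0.18699828
     = 0.21749328

Step 2: Apply Bayes' theorem for P(D|+)
P(D|+) = P(+|D)P(D) / P(+)
       = 0.03049500 / 0.21749328
       = 0.1402


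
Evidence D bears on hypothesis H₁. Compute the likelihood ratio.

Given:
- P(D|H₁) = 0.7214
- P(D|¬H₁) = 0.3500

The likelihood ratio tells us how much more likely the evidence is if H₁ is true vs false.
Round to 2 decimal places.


Likelihood Ratio (LR) = P(D|H₁) / P(D|¬H₁)

LR = 0.7214 / 0.3500
   = 2.06

The evidence is 2.06 times more likely if H₁ is true than if H₁ is false.
LR > 1, so observing D raises the odds in favor of H₁.


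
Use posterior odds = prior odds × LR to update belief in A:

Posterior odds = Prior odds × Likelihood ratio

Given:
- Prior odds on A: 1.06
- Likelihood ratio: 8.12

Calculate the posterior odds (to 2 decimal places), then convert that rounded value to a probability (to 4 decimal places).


Step 1: Calculate posterior odds
Posterior odds = Prior odds × LR
               = 1.06 × 8.12
               = 8.61

Step 2: Convert to probability
P(A|E) = Posterior odds / (1 + Posterior odds)
       = 8.61 / (1 + 8.61)
       = 8.61 / 9.61
       = 0.8959

The evidence increased P(A) from 0.5146 to 0.8959.


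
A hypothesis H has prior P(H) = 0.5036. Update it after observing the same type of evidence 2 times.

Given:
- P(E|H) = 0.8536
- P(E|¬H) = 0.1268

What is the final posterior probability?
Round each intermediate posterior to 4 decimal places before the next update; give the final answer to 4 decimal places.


Sequential Bayesian updating:

Initial prior: P(H) = 0.5036

Update 1:
  P(E) = 0.8536 × 0.5036 + 0.1268 × 0.4964 = 0.42987296 + 0.06294352 = 0.49281648
  P(H|E) = 0.42987296 / 0.49281648 = 0.8723

Update 2:
  P(E) = 0.8536 × 0.8723 + 0.1268 × 0.1277 = 0.74459528 + 0.01619236 = 0.76078764
  P(H|E) = 0.74459528 / 0.76078764 = 0.9787

Final posterior: 0.9787


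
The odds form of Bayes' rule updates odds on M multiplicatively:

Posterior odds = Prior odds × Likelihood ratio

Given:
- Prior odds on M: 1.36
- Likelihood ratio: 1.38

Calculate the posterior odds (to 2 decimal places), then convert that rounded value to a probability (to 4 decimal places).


Step 1: Calculate posterior odds
Posterior odds = Prior odds × LR
               = 1.36 × 1.38
               = 1.88

Step 2: Convert to probability
P(M|E) = Posterior odds / (1 + Posterior odds)
       = 1.88 / (1 + 1.88)
       = 1.88 / 2.88
       = 0.6528

The evidence increased P(M) from 0.5763 to 0.6528.


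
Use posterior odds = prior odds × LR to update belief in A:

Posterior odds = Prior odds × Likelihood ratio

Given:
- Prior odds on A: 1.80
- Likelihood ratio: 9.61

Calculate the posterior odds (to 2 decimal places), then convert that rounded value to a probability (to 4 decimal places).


Step 1: Calculate posterior odds
Posterior odds = Prior odds × LR
               = 1.80 × 9.61
               = 17.30

Step 2: Convert to probability
P(A|E) = Posterior odds / (1 + Posterior odds)
       = 17.30 / (1 + 17.30)
       = 17.30 / 18.30
       = 0.9454

The evidence increased P(A) from 0.6429 to 0.9454.


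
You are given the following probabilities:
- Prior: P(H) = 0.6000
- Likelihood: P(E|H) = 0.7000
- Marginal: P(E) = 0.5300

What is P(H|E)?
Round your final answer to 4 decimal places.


Using Bayes' theorem:

P(H|E) = P(E|H) × P(H) / P(E)
       = 0.7000 × 0.6000 / 0.5300
       = 0.42000000 / 0.5300
       = 0.7925

The evidence strengthens our belief in H.
Prior: 0.6000 → Posterior: 0.7925


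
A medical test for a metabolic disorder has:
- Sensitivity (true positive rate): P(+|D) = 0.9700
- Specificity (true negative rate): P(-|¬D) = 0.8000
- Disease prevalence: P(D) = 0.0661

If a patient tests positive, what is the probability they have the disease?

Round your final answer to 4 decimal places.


Let D = has disease, + = positive test

Given:
- P(D) = 0.0661 (prevalence)
- P(+|D) = 0.9700 (sensitivity)
- P(-|¬D) = 0.8000 (specificity)
- P(+|¬D) = 0.2000 (false positive rate = 1 - specificity)

Step 1: Find P(+)
P(+) = P(+|D)P(D) + P(+|¬D)P(¬D)
     = 0.9700 × 0.0661 + 0.2000 × 0.9339
     = 0.06411700 + 0.18678000
     = 0.25089700

Step 2: Apply Bayes' theorem for P(D|+)
P(D|+) = P(+|D)P(D) / P(+)
       = 0.06411700 / 0.25089700
       = 0.2556


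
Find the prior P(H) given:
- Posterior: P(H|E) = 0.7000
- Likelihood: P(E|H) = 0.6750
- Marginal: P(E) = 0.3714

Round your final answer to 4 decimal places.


From Bayes' theorem: P(H|E) = P(E|H) × P(H) / P(E)

Rearranging for P(H):
P(H) = P(H|E) × P(E) / P(E|H)
     = 0.7000 × 0.3714 / 0.6750
     = 0.25998000 / 0.6750
     = 0.3852


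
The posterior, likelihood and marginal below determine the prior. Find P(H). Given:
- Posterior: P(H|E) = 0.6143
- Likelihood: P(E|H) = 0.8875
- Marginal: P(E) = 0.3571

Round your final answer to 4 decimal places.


From Bayes' theorem: P(H|E) = P(E|H) × P(H) / P(E)

Rearranging for P(H):
P(H) = P(H|E) × P(E) / P(E|H)
     = 0.6143 × 0.3571 / 0.8875
     = 0.21936653 / 0.8875
     = 0.2472


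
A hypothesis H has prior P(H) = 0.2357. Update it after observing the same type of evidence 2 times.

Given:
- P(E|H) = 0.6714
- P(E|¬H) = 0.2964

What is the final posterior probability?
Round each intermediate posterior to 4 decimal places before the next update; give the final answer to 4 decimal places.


Sequential Bayesian updating:

Initial prior: P(H) = 0.2357

Update 1:
  P(E) = 0.6714 × 0.2357 + 0.2964 × 0.7643 = 0.15824898 + 0.22653852 = 0.38478750
  P(H|E) = 0.15824898 / 0.38478750 = 0.4113

Update 2:
  P(E) = 0.6714 × 0.4113 + 0.2964 × 0.5887 = 0.27614682 + 0.17449068 = 0.45063750
  P(H|E) = 0.27614682 / 0.45063750 = 0.6128

Final posterior: 0.6128


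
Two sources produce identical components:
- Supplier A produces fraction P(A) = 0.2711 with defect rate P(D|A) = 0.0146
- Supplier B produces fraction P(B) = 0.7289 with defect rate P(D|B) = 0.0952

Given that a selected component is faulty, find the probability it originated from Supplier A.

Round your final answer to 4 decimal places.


Let A = from Supplier A, D = faulty

Given:
- P(A) = 0.2711, P(B) = 0.7289
- P(D|A) = 0.0146, P(D|B) = 0.0952

Step 1: Find P(D)
P(D) = P(D|A)P(A) + P(D|B)P(B)
     = 0.0146 × 0.2711 + 0.0952 × 0.7289
     = 0.00395806 + 0.06939128
     = 0.07334934

Step 2: Apply Bayes' theorem
P(A|D) = P(D|A)P(A) / P(D)
       = 0.00395806 / 0.07334934
       = 0.0540


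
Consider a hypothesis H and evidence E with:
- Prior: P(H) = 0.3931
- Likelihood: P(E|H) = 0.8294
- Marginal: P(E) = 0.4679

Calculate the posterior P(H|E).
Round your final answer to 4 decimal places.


Using Bayes' theorem:

P(H|E) = P(E|H) × P(H) / P(E)
       = 0.8294 × 0.3931 / 0.4679
       = 0.32603714 / 0.4679
       = 0.6968

The evidence strengthens our belief in H.
Prior: 0.3931 → Posterior: 0.6968


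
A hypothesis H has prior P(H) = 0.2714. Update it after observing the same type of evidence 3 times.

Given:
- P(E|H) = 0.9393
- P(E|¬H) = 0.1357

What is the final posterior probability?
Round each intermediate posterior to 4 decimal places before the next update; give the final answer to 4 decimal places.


Sequential Bayesian updating:

Initial prior: P(H) = 0.2714

Update 1:
  P(E) = 0.9393 × 0.2714 + 0.1357 × 0.7286 = 0.25492602 + 0.09887102 = 0.35379704
  P(H|E) = 0.25492602 / 0.35379704 = 0.7205

Update 2:
  P(E) = 0.9393 × 0.7205 + 0.1357 × 0.2795 = 0.67676565 + 0.03792815 = 0.71469380
  P(H|E) = 0.67676565 / 0.71469380 = 0.9469

Update 3:
  P(E) = 0.9393 × 0.9469 + 0.1357 × 0.0531 = 0.88942317 + 0.00720567 = 0.89662884
  P(H|E) = 0.88942317 / 0.89662884 = 0.9920

Final posterior: 0.9920


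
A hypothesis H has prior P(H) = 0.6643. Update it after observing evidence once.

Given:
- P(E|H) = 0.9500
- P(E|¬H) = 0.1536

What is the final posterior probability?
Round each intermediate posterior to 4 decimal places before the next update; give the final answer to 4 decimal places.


Sequential Bayesian updating:

Initial prior: P(H) = 0.6643

Update 1:
  P(E) = 0.9500 × 0.6643 + 0.1536 × 0.3357 = 0.63108500 + 0.05156352 = 0.68264852
  P(H|E) = 0.63108500 / 0.68264852 = 0.9245

Final posterior: 0.9245


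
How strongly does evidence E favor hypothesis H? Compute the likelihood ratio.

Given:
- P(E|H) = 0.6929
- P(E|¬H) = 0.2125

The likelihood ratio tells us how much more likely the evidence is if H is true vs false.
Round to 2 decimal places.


Likelihood Ratio (LR) = P(E|H) / P(E|¬H)

LR = 0.6929 / 0.2125
   = 3.26

The evidence is 3.26 times more likely if H is true than if H is false.
Since LR > 1, the evidence supports H over ¬H.


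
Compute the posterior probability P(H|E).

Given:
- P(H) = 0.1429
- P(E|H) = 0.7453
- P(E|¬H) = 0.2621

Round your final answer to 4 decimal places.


Bayes' theorem: P(H|E) = P(E|H) × P(H) / P(E)

Step 1: Calculate P(E) using law of total probability
P(E) = P(E|H)P(H) + P(E|¬H)P(¬H)
     = 0.7453 × 0.1429 + 0.2621 × 0.8571
     = 0.10650337 + 0.22464591
     = 0.33114928

Step 2: Apply Bayes' theorem
P(H|E) = P(E|H) × P(H) / P(E)
       = 0.10650337 / 0.33114928
       = 0.3216


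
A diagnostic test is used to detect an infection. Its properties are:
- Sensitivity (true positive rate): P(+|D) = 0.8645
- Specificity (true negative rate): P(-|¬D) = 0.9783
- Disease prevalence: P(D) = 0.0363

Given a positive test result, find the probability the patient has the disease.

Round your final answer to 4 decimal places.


Let D = has disease, + = positive test

Given:
- P(D) = 0.0363 (prevalence)
- P(+|D) = 0.8645 (sensitivity)
- P(-|¬D) = 0.9783 (specificity)
- P(+|¬D) = 0.0217 (false positive rate = 1 - specificity)

Step 1: Find P(+)
P(+) = P(+|D)P(D) + P(+|¬D)P(¬D)
     = 0.8645 × 0.0363 + 0.0217 × 0.9637
     = 0.03138135 + 0.02091229
     = 0.05229364

Step 2: Apply Bayes' theorem for P(D|+)
P(D|+) = P(+|D)P(D) / P(+)
       = 0.03138135 / 0.05229364
       = 0.6001


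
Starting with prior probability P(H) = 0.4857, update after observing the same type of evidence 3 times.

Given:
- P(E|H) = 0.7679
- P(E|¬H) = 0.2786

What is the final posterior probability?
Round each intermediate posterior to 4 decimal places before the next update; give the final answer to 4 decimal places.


Sequential Bayesian updating:

Initial prior: P(H) = 0.4857

Update 1:
  P(E) = 0.7679 × 0.4857 + 0.2786 × 0.5143 = 0.37296903 + 0.14328398 = 0.51625301
  P(H|E) = 0.37296903 / 0.51625301 = 0.7225

Update 2:
  P(E) = 0.7679 × 0.7225 + 0.2786 × 0.2775 = 0.55480775 + 0.07731150 = 0.63211925
  P(H|E) = 0.55480775 / 0.63211925 = 0.8777

Update 3:
  P(E) = 0.7679 × 0.8777 + 0.2786 × 0.1223 = 0.67398583 + 0.03407278 = 0.70805861
  P(H|E) = 0.67398583 / 0.70805861 = 0.9519

Final posterior: 0.9519


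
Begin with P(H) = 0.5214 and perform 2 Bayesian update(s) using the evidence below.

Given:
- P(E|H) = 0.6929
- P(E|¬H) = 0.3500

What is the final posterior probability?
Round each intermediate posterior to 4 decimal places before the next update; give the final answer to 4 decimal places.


Sequential Bayesian updating:

Initial prior: P(H) = 0.5214

Update 1:
  P(E) = 0.6929 × 0.5214 + 0.3500 × 0.4786 = 0.36127806 + 0.16751000 = 0.52878806
  P(H|E) = 0.36127806 / 0.52878806 = 0.6832

Update 2:
  P(E) = 0.6929 × 0.6832 + 0.3500 × 0.3168 = 0.47338928 + 0.11088000 = 0.58426928
  P(H|E) = 0.47338928 / 0.58426928 = 0.8102

Final posterior: 0.8102


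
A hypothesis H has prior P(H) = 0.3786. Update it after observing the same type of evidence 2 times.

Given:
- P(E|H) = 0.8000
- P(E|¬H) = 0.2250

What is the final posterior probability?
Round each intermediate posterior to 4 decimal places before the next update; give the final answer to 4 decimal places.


Sequential Bayesian updating:

Initial prior: P(H) = 0.3786

Update 1:
  P(E) = 0.8000 × 0.3786 + 0.2250 × 0.6214 = 0.30288000 + 0.13981500 = 0.44269500
  P(H|E) = 0.30288000 / 0.44269500 = 0.6842

Update 2:
  P(E) = 0.8000 × 0.6842 + 0.2250 × 0.3158 = 0.54736000 + 0.07105500 = 0.61841500
  P(H|E) = 0.54736000 / 0.61841500 = 0.8851

Final posterior: 0.8851


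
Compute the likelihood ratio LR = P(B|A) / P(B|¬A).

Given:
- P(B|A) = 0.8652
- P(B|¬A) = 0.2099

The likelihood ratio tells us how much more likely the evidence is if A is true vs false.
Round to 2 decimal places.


Likelihood Ratio (LR) = P(B|A) / P(B|¬A)

LR = 0.8652 / 0.2099
   = 4.12

The evidence is 4.12 times more likely if A is true than if A is false.
LR > 1, so observing B raises the odds in favor of A.


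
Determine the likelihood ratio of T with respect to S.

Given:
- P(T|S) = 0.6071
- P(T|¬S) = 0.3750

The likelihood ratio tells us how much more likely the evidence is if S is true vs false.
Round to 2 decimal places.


Likelihood Ratio (LR) = P(T|S) / P(T|¬S)

LR = 0.6071 / 0.3750
   = 1.62

The evidence is 1.62 times more likely if S is true than if S is false.
LR > 1, so observing T raises the odds in favor of S.


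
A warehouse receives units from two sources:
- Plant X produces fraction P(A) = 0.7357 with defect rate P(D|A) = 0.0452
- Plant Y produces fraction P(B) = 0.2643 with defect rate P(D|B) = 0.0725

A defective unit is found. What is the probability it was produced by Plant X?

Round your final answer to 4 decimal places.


Let A = from Plant X, D = defective

Given:
- P(A) = 0.7357, P(B) = 0.2643
- P(D|A) = 0.0452, P(D|B) = 0.0725

Step 1: Find P(D)
P(D) = P(D|A)P(A) + P(D|B)P(B)
     = 0.0452 × 0.7357 + 0.0725 × 0.2643
     = 0.03325364 + 0.01916175
     = 0.05241539

Step 2: Apply Bayes' theorem
P(A|D) = P(D|A)P(A) / P(D)
       = 0.03325364 / 0.05241539
       = 0.6344


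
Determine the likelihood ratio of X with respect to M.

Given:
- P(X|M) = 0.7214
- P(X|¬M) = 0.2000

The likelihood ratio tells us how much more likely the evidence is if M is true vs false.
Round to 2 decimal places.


Likelihood Ratio (LR) = P(X|M) / P(X|¬M)

LR = 0.7214 / 0.2000
   = 3.61

The evidence is 3.61 times more likely if M is true than if M is false.
Since LR > 1, the evidence supports M over ¬M.


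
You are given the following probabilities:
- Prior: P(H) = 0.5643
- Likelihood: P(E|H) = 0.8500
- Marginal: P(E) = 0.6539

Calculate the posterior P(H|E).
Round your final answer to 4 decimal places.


Using Bayes' theorem:

P(H|E) = P(E|H) × P(H) / P(E)
       = 0.8500 × 0.5643 / 0.6539
       = 0.47965500 / 0.6539
       = 0.7335

The evidence strengthens our belief in H.
Prior: 0.5643 → Posterior: 0.7335


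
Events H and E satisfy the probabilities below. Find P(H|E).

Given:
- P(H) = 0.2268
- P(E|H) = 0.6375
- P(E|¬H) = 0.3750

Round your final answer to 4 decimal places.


Bayes' theorem: P(H|E) = P(E|H) × P(H) / P(E)

Step 1: Calculate P(E) using law of total probability
P(E) = P(E|H)P(H) + P(E|¬H)P(¬H)
     = 0.6375 × 0.2268 + 0.3750 × 0.7732
     = 0.14458500 + 0.28995000
     = 0.43453500

Step 2: Apply Bayes' theorem
P(H|E) = P(E|H) × P(H) / P(E)
       = 0.14458500 / 0.43453500
       = 0.3327
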